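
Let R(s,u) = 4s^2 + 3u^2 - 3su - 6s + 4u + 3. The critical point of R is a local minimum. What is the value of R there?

17/39

∂R/∂s = 8s - 3u - 6 = 0 and ∂R/∂u = -3s + 6u + 4 = 0, so (s, u) = (8/13, -14/39).
The Hessian has R_{ss} = 8, R_{uu} = 6, R_{su} = -3, giving D = 39 > 0 with R_{ss} > 0, so the point is a local minimum.
R(8/13, -14/39) = 17/39.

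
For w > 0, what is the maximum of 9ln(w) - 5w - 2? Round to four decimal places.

h'(w) = 9/w − 5 = 0 gives w = 9/5.
h''(w) = -9/w², which is negative for w > 0, so this is a local maximum.
h(9/5) = 9·ln(9/5) - 9 - 2 ≈ -5.7099.

-5.7099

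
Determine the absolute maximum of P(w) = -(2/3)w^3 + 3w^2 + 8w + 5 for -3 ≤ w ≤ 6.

127/3

Differentiating, P'(w) = -2w^2 + 6w + 8; which vanishes at w = -1 and w = 4.
Evaluating at the critical points and endpoints: P(-3) = 26; P(-1) = 2/3; P(4) = 127/3; P(6) = 17.
So the maximum is P(4) = 127/3.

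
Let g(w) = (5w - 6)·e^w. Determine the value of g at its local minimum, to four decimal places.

By the product rule, g'(w) = (5w - 1)·e^w. Since e^w > 0, the only critical point is w = 1/5.
g''(1/5) has the same sign as 5 > 0, so this is a local minimum.
g(1/5) = (-5)·e^(1/5) ≈ -6.1070.

-6.1070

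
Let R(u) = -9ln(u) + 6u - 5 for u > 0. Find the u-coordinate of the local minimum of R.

R'(u) = -9/u + 6 = 0 gives u = 3/2.
R''(u) = 9/u², which is positive for u > 0, so this is a local minimum.
R(3/2) = -9·ln(3/2) + 9 - 5 ≈ 0.3508.

3/2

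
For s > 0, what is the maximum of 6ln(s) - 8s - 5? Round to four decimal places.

f'(s) = 6/s − 8 = 0 gives s = 3/4.
f''(s) = -6/s², which is negative for s > 0, so this is a local maximum.
f(3/4) = 6·ln(3/4) - 6 - 5 ≈ -12.7261.

-12.7261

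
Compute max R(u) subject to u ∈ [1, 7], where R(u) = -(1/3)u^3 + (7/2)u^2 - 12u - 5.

The derivative is -u^2 + 7u - 12, which vanishes at u = 3 and u = 4.
Candidates: R(1) = -83/6,  R(3) = -37/2,  R(4) = -55/3,  R(7) = -191/6.
Hence the absolute maximum is -83/6 at u = 1.

-83/6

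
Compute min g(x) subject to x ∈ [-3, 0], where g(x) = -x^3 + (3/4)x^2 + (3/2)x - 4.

-71/16

Differentiating, g'(x) = -3x^2 + (3/2)x + 3/2; whose only zero in [-3, 0] is x = -1/2.
Compare values at every candidate in [-3, 0]: g(-3) = 101/4, g(-1/2) = -71/16, g(0) = -4.
The minimum over the interval is -71/16, attained at x = -1/2.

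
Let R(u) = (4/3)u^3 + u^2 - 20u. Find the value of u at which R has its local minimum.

2

R'(u) = 4u^2 + 2u - 20 = 0 at u = -5/2, 2.
Second-derivative test with R''(u) = 8u + 2: R''(-5/2) = -18 < 0 ⇒ local maximum; R''(2) = 18 > 0 ⇒ local minimum.
Thus R has its local minimum at u = 2, with value -76/3.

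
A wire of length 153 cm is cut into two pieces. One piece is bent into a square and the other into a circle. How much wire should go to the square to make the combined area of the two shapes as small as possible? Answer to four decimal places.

Let x be the length used for the square. Square side x/4; circle radius (153−x)/(2π).
A(x) = (x/4)² + π·((153−x)/(2π))² = x²/16 + (153−x)²/(4π) for 0 ≤ x ≤ 153. A'(x) = x/8 − (153−x)/(2π) = 0 gives x = 4·153/(π+4) ≈ 85.6952.
A'' = 1/8 + 1/(2π) > 0, so this gives the minimum combined area; x ≈ 85.6952 cm to the square.

85.6952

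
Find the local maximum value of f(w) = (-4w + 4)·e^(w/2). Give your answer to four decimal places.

4.8522

f'(w) = (-4)·e^(w/2) + (-4w + 4)·(1/2)·e^(w/2) = (-2w - 2)·e^(w/2). Since e^(w/2) > 0, the only critical point is w = -1.
f''(-1) has the same sign as -2 < 0, so this is a local maximum.
f(-1) = (8)·e^(-1/2) ≈ 4.8522.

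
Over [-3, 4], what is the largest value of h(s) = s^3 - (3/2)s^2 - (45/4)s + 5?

The derivative is 3s^2 - 3s - 45/4, which vanishes at s = -3/2 and s = 5/2.
Candidates: h(-3) = -7/4,  h(-3/2) = 121/8,  h(5/2) = -135/8,  h(4) = 0.
The maximum over the interval is 121/8, attained at s = -3/2.

121/8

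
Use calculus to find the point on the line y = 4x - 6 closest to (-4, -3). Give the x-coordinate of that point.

8/17

Minimize D(x)^2 = (x + 4)^2 + (4x - 3)^2.
d/dx[D^2] = 2(x + 4) + 2·4·(4x - 3) = 0 ⇒ x = 8/17.
Then y = -70/17 and the distance is √(361/17) ≈ 4.6082.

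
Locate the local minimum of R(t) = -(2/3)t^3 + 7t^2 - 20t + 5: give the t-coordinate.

R'(t) = -2t^2 + 14t - 20. Setting R'(t) = 0 gives t ∈ {2, 5}.
Second-derivative test with R''(t) = -4t + 14: R''(2) = 6 > 0 ⇒ local minimum; R''(5) = -6 < 0 ⇒ local maximum.
So the local minimum value is R(2) = -37/3.

2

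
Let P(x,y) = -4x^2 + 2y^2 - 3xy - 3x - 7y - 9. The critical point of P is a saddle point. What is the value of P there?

-484/41

∂P/∂x = -8x - 3y - 3 = 0 and ∂P/∂y = -3x + 4y - 7 = 0, so (x, y) = (-33/41, 47/41).
The Hessian has P_{xx} = -8, P_{yy} = 4, P_{xy} = -3, giving D = -41 < 0, so the point is a saddle point.
P(-33/41, 47/41) = -484/41.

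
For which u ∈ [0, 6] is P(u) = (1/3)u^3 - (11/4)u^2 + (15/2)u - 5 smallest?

0

Differentiating, P'(u) = u^2 - (11/2)u + 15/2; which vanishes at u = 5/2 and u = 3.
Candidates: P(0) = -5; P(5/2) = 85/48; P(3) = 7/4; P(6) = 13.
Hence the absolute minimum is -5 at u = 0.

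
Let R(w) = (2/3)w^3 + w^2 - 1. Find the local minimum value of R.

-1

R'(w) = 2w^2 + 2w = 0 at w = -1, 0.
R''(w) = 4w + 2. R''(-1) = -2 < 0 ⇒ local maximum; R''(0) = 2 > 0 ⇒ local minimum.
The local minimum is R(0) = -1.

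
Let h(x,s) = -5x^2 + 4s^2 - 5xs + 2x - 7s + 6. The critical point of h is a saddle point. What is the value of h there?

∂h/∂x = -10x - 5s + 2 = 0 and ∂h/∂s = -5x + 8s - 7 = 0, so (x, s) = (-19/105, 16/21).
The Hessian has h_{xx} = -10, h_{ss} = 8, h_{xs} = -5, giving D = -105 < 0, so the point is a saddle point.
h(-19/105, 16/21) = 331/105.

331/105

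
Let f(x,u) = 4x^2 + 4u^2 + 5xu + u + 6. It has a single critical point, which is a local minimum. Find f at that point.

230/39

∂f/∂x = 8x + 5u = 0 and ∂f/∂u = 5x + 8u + 1 = 0, so (x, u) = (5/39, -8/39).
The Hessian has f_{xx} = 8, f_{uu} = 8, f_{xu} = 5, giving D = 39 > 0 with f_{xx} > 0, so the point is a local minimum.
f(5/39, -8/39) = 230/39.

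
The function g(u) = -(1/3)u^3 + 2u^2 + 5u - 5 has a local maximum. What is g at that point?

85/3

Critical points: g'(u) = -u^2 + 4u + 5 vanishes at u = -1, 5.
g''(u) = -2u + 4. g''(-1) = 6 > 0 ⇒ local minimum; g''(5) = -6 < 0 ⇒ local maximum.
So the local maximum value is g(5) = 85/3.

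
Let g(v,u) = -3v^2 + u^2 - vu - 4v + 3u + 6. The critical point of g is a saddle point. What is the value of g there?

∂g/∂v = -6v - u - 4 = 0 and ∂g/∂u = -v + 2u + 3 = 0, so (v, u) = (-5/13, -22/13).
The Hessian has g_{vv} = -6, g_{uu} = 2, g_{vu} = -1, giving D = -13 < 0, so the point is a saddle point.
g(-5/13, -22/13) = 55/13.

55/13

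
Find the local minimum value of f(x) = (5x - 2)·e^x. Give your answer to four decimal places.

-2.7441

f'(x) = 5·e^x + (5x - 2)·1·e^x = (5x + 3)·e^x. Since e^x > 0, the only critical point is x = -3/5.
f''(-3/5) has the same sign as 5 > 0, so this is a local minimum.
f(-3/5) = (-5)·e^(-3/5) ≈ -2.7441.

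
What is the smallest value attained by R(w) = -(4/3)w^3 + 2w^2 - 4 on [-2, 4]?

-172/3

R'(w) = -4w^2 + 4w, which vanishes at w = 0 and w = 1.
Evaluating at the critical points and endpoints: R(-2) = 44/3, R(0) = -4, R(1) = -10/3, R(4) = -172/3.
So the minimum is R(4) = -172/3.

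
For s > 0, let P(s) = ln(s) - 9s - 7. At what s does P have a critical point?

P'(s) = 1/s − 9 = 0 gives s = 1/9.
P''(s) = -1/s², which is negative for s > 0, so this is a local maximum.
P(1/9) = 1·ln(1/9) - 1 - 7 ≈ -10.1972.

1/9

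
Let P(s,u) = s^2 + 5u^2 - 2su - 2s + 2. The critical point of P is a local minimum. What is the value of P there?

∂P/∂s = 2s - 2u - 2 = 0 and ∂P/∂u = -2s + 10u = 0, so (s, u) = (5/4, 1/4).
The Hessian has P_{ss} = 2, P_{uu} = 10, P_{su} = -2, giving D = 16 > 0 with P_{ss} > 0, so the point is a local minimum.
P(5/4, 1/4) = 3/4.

3/4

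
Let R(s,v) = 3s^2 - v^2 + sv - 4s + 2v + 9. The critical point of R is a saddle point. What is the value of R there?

∂R/∂s = 6s + v - 4 = 0 and ∂R/∂v = s - 2v + 2 = 0, so (s, v) = (6/13, 16/13).
The Hessian has R_{ss} = 6, R_{vv} = -2, R_{sv} = 1, giving D = -13 < 0, so the point is a saddle point.
R(6/13, 16/13) = 121/13.

121/13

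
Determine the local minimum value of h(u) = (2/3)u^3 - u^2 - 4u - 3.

Critical points: h'(u) = 2u^2 - 2u - 4 vanishes at u = -1, 2.
h''(u) = 4u - 2. h''(-1) = -6 < 0 ⇒ local maximum; h''(2) = 6 > 0 ⇒ local minimum.
The local minimum is h(2) = -29/3.

-29/3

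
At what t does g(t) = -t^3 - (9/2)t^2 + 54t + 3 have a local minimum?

g'(t) = -3t^2 - 9t + 54 = 0 at t = -6, 3.
g''(t) = -6t - 9. g''(-6) = 27 > 0 ⇒ local minimum; g''(3) = -27 < 0 ⇒ local maximum.
So the local minimum value is g(-6) = -267.

-6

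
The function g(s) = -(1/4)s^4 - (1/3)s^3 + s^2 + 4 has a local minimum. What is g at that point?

4

g'(s) = -s^3 - s^2 + 2s = 0 at s = -2, 0, 1.
Second-derivative test with g''(s) = -3s^2 - 2s + 2: g''(-2) = -6 < 0 ⇒ local maximum; g''(0) = 2 > 0 ⇒ local minimum; g''(1) = -3 < 0 ⇒ local maximum.
So the local minimum value is g(0) = 4.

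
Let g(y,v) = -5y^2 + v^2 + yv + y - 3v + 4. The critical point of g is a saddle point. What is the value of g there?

∂g/∂y = -10y + v + 1 = 0 and ∂g/∂v = y + 2v - 3 = 0, so (y, v) = (5/21, 29/21).
The Hessian has g_{yy} = -10, g_{vv} = 2, g_{yv} = 1, giving D = -21 < 0, so the point is a saddle point.
g(5/21, 29/21) = 43/21.

43/21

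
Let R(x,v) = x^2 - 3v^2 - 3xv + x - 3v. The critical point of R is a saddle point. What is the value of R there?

-1/7

∂R/∂x = 2x - 3v + 1 = 0 and ∂R/∂v = -3x - 6v - 3 = 0, so (x, v) = (-5/7, -1/7).
The Hessian has R_{xx} = 2, R_{vv} = -6, R_{xv} = -3, giving D = -21 < 0, so the point is a saddle point.
R(-5/7, -1/7) = -1/7.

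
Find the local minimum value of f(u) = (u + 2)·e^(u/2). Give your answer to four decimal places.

Differentiating with the product rule gives f'(u) = ((1/2)u + 2)·e^(u/2). Since e^(u/2) > 0, the only critical point is u = -4.
f''(-4) has the same sign as 1/2 > 0, so this is a local minimum.
f(-4) = (-2)·e^(-2) ≈ -0.2707.

-0.2707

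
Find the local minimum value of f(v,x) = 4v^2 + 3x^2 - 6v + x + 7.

∂f/∂v = 8v - 6 = 0 and ∂f/∂x = 6x + 1 = 0, so (v, x) = (3/4, -1/6).
The Hessian has f_{vv} = 8, f_{xx} = 6, f_{vx} = 0, giving D = 48 > 0 with f_{vv} > 0, so the point is a local minimum.
f(3/4, -1/6) = 14/3.

14/3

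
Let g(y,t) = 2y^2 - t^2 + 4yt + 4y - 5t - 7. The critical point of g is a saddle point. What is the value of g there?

∂g/∂y = 4y + 4t + 4 = 0 and ∂g/∂t = 4y - 2t - 5 = 0, so (y, t) = (1/2, -3/2).
The Hessian has g_{yy} = 4, g_{tt} = -2, g_{yt} = 4, giving D = -24 < 0, so the point is a saddle point.
g(1/2, -3/2) = -9/4.

-9/4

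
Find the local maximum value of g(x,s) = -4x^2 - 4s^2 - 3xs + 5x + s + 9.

∂g/∂x = -8x - 3s + 5 = 0 and ∂g/∂s = -3x - 8s + 1 = 0, so (x, s) = (37/55, -7/55).
The Hessian has g_{xx} = -8, g_{ss} = -8, g_{xs} = -3, giving D = 55 > 0 with g_{xx} < 0, so the point is a local maximum.
g(37/55, -7/55) = 584/55.

584/55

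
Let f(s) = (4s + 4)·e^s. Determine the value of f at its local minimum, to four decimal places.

f'(s) = 4·e^s + (4s + 4)·1·e^s = (4s + 8)·e^s. Since e^s > 0, the only critical point is s = -2.
f''(-2) has the same sign as 4 > 0, so this is a local minimum.
f(-2) = (-4)·e^(-2) ≈ -0.5413.

-0.5413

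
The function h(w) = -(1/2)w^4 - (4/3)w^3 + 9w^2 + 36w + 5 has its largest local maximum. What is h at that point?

h'(w) = -2w^3 - 4w^2 + 18w + 36 = 0 at w = -3, -2, 3.
h''(w) = -6w^2 - 8w + 18. h''(-3) = -12 < 0 ⇒ local maximum; h''(-2) = 10 > 0 ⇒ local minimum; h''(3) = -60 < 0 ⇒ local maximum.
So the largest local maximum value is h(3) = 235/2.

235/2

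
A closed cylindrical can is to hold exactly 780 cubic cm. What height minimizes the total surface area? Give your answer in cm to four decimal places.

With radius r and height h, πr²h = 780 so h = 780/(πr²), and S(r) = 2πr² + 2πrh = 2πr² + 2·780/r.
S'(r) = 4πr − 2·780/r² = 0 ⇒ r³ = 780/(2π), so r ≈ 4.9885 and h = 2r ≈ 9.9770.
S''(r) = 4π + 4·780/r³ > 0, so this is the minimum; S ≈ 469.0772.

9.9770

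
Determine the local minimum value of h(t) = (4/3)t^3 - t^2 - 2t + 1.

-2/3

Critical points: h'(t) = 4t^2 - 2t - 2 vanishes at t = -1/2, 1.
Second-derivative test with h''(t) = 8t - 2: h''(-1/2) = -6 < 0 ⇒ local maximum; h''(1) = 6 > 0 ⇒ local minimum.
Thus h has its local minimum at t = 1, with value -2/3.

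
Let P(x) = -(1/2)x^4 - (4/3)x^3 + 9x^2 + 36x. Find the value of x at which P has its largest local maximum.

3

P'(x) = -2x^3 - 4x^2 + 18x + 36 = 0 at x = -3, -2, 3.
Second-derivative test with P''(x) = -6x^2 - 8x + 18: P''(-3) = -12 < 0 ⇒ local maximum; P''(-2) = 10 > 0 ⇒ local minimum; P''(3) = -60 < 0 ⇒ local maximum.
The largest local maximum is P(3) = 225/2.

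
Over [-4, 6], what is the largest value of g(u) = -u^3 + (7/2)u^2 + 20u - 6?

66

Differentiating, g'(u) = -3u^2 + 7u + 20; which vanishes at u = -5/3 and u = 4.
Candidates: g(-4) = 34, g(-5/3) = -1349/54, g(4) = 66, g(6) = 24.
Hence the absolute maximum is 66 at u = 4.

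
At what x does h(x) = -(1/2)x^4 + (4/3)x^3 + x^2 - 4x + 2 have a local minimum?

1

h'(x) = -2x^3 + 4x^2 + 2x - 4. Setting h'(x) = 0 gives x ∈ {-1, 1, 2}.
h''(x) = -6x^2 + 8x + 2. h''(-1) = -12 < 0 ⇒ local maximum; h''(1) = 4 > 0 ⇒ local minimum; h''(2) = -6 < 0 ⇒ local maximum.
The local minimum is h(1) = -1/6.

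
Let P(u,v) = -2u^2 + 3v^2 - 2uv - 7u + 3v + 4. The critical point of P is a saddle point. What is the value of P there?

∂P/∂u = -4u - 2v - 7 = 0 and ∂P/∂v = -2u + 6v + 3 = 0, so (u, v) = (-9/7, -13/14).
The Hessian has P_{uu} = -4, P_{vv} = 6, P_{uv} = -2, giving D = -28 < 0, so the point is a saddle point.
P(-9/7, -13/14) = 199/28.

199/28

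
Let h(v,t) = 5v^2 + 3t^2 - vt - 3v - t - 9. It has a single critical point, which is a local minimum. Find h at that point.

-566/59

∂h/∂v = 10v - t - 3 = 0 and ∂h/∂t = -v + 6t - 1 = 0, so (v, t) = (19/59, 13/59).
The Hessian has h_{vv} = 10, h_{tt} = 6, h_{vt} = -1, giving D = 59 > 0 with h_{vv} > 0, so the point is a local minimum.
h(19/59, 13/59) = -566/59.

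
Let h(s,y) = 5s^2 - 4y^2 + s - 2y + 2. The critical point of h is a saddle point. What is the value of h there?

11/5

∂h/∂s = 10s + 1 = 0 and ∂h/∂y = -8y - 2 = 0, so (s, y) = (-1/10, -1/4).
The Hessian has h_{ss} = 10, h_{yy} = -8, h_{sy} = 0, giving D = -80 < 0, so the point is a saddle point.
h(-1/10, -1/4) = 11/5.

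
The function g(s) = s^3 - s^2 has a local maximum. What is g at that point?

Critical points: g'(s) = 3s^2 - 2s vanishes at s = 0, 2/3.
Second-derivative test with g''(s) = 6s - 2: g''(0) = -2 < 0 ⇒ local maximum; g''(2/3) = 2 > 0 ⇒ local minimum.
The local maximum is g(0) = 0.

0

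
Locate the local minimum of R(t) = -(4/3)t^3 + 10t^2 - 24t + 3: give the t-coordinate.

R'(t) = -4t^2 + 20t - 24 = 0 at t = 2, 3.
Second-derivative test with R''(t) = -8t + 20: R''(2) = 4 > 0 ⇒ local minimum; R''(3) = -4 < 0 ⇒ local maximum.
So the local minimum value is R(2) = -47/3.

2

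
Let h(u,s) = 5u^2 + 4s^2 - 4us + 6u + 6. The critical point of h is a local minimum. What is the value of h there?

15/4

∂h/∂u = 10u - 4s + 6 = 0 and ∂h/∂s = -4u + 8s = 0, so (u, s) = (-3/4, -3/8).
The Hessian has h_{uu} = 10, h_{ss} = 8, h_{us} = -4, giving D = 64 > 0 with h_{uu} > 0, so the point is a local minimum.
h(-3/4, -3/8) = 15/4.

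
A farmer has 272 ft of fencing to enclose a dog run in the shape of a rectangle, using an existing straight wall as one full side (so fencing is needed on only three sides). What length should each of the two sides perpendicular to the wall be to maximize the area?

Let the sides perpendicular to the wall have length x and the parallel side y, so 2x + y = 272 and the area is A = xy = x(272 − 2x).
A'(x) = 272 − 4x = 0 gives x = 68, and A''(x) = −4 < 0 confirms a maximum.
Then y = 272 − 2·68 = 136 and A = 9248.

68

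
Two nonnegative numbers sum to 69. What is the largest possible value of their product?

With x + y = 69, the product is P(x) = x(69 − x).
P'(x) = 69 − 2x = 0 gives x = 69/2; P'' = −2 < 0, so this is the maximum.
P = 69/2·69/2 = 4761/4.

4761/4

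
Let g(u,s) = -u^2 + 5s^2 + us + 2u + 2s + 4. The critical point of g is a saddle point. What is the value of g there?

∂g/∂u = -2u + s + 2 = 0 and ∂g/∂s = u + 10s + 2 = 0, so (u, s) = (6/7, -2/7).
The Hessian has g_{uu} = -2, g_{ss} = 10, g_{us} = 1, giving D = -21 < 0, so the point is a saddle point.
g(6/7, -2/7) = 32/7.

32/7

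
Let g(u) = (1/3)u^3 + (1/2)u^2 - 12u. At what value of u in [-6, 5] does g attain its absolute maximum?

The derivative is u^2 + u - 12, which vanishes at u = -4 and u = 3.
Evaluating at the critical points and endpoints: g(-6) = 18,  g(-4) = 104/3,  g(3) = -45/2,  g(5) = -35/6.
The maximum over the interval is 104/3, attained at u = -4.

-4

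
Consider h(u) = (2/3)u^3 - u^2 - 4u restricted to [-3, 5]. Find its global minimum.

-15

The derivative is 2u^2 - 2u - 4, which vanishes at u = -1 and u = 2.
Candidates: h(-3) = -15, h(-1) = 7/3, h(2) = -20/3, h(5) = 115/3.
Hence the absolute minimum is -15 at u = -3.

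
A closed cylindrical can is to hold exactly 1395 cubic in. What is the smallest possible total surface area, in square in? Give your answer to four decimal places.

With radius r and height h, πr²h = 1395 so h = 1395/(πr²), and S(r) = 2πr² + 2πrh = 2πr² + 2·1395/r.
S'(r) = 4πr − 2·1395/r² = 0 ⇒ r³ = 1395/(2π), so r ≈ 6.0552 and h = 2r ≈ 12.1105.
S''(r) = 4π + 4·1395/r³ > 0, so this is the minimum; S ≈ 691.1368.

691.1368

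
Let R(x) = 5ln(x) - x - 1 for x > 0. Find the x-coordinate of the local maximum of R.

5

R'(x) = 5/x − 1 = 0 gives x = 5.
R''(x) = -5/x², which is negative for x > 0, so this is a local maximum.
R(5) = 5·ln(5) - 5 - 1 ≈ 2.0472.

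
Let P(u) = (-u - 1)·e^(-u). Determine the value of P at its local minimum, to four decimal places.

-1.0000

P'(u) = (-1)·e^(-u) + (-u - 1)·(-1)·e^(-u) = (u)·e^(-u). Since e^(-u) > 0, the only critical point is u = 0.
P''(0) has the same sign as 1 > 0, so this is a local minimum.
P(0) = (-1)·e^(0) ≈ -1.0000.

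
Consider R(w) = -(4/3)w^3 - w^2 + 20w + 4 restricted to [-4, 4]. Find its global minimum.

-377/12

The derivative is -4w^2 - 2w + 20, which vanishes at w = -5/2 and w = 2.
Candidates: R(-4) = -20/3; R(-5/2) = -377/12; R(2) = 88/3; R(4) = -52/3.
Hence the absolute minimum is -377/12 at w = -5/2.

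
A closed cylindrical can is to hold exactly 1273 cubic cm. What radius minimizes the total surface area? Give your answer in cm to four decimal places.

5.8733

With radius r and height h, πr²h = 1273 so h = 1273/(πr²), and S(r) = 2πr² + 2πrh = 2πr² + 2·1273/r.
S'(r) = 4πr − 2·1273/r² = 0 ⇒ r³ = 1273/(2π), so r ≈ 5.8733 and h = 2r ≈ 11.7466.
S''(r) = 4π + 4·1273/r³ > 0, so this is the minimum; S ≈ 650.2297.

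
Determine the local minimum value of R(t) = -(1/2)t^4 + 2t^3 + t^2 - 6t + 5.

3/2

Critical points: R'(t) = -2t^3 + 6t^2 + 2t - 6 vanishes at t = -1, 1, 3.
Second-derivative test with R''(t) = -6t^2 + 12t + 2: R''(-1) = -16 < 0 ⇒ local maximum; R''(1) = 8 > 0 ⇒ local minimum; R''(3) = -16 < 0 ⇒ local maximum.
So the local minimum value is R(1) = 3/2.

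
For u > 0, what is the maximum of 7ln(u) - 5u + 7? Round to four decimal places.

2.3553

g'(u) = 7/u − 5 = 0 gives u = 7/5.
g''(u) = -7/u², which is negative for u > 0, so this is a local maximum.
g(7/5) = 7·ln(7/5) - 7 + 7 ≈ 2.3553.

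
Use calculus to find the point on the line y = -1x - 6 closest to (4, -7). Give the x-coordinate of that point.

Minimize D(x)^2 = (x - 4)^2 + (-x + 1)^2.
d/dx[D^2] = 2(x - 4) + 2·(-1)·(-x + 1) = 0 ⇒ x = 5/2.
Then y = -17/2 and the distance is √(9/2) ≈ 2.1213.

5/2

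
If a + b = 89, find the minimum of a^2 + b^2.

With a + b = 89, a^2 + b^2 = a^2 + (89 − a)^2.
The derivative 2a − 2(89 − a) = 4a − 178 vanishes at a = 89/2; second derivative 4 > 0, a minimum.
The minimum is 2·(89/2)^2 = 7921/2.

7921/2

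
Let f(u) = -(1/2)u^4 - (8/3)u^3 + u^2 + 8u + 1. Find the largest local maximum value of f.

f'(u) = -2u^3 - 8u^2 + 2u + 8. Setting f'(u) = 0 gives u ∈ {-4, -1, 1}.
f''(u) = -6u^2 - 16u + 2. f''(-4) = -30 < 0 ⇒ local maximum; f''(-1) = 12 > 0 ⇒ local minimum; f''(1) = -20 < 0 ⇒ local maximum.
The largest local maximum is f(-4) = 83/3.

83/3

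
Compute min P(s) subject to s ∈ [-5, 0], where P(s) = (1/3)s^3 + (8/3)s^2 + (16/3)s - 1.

The derivative is s^2 + (16/3)s + 16/3, which vanishes at s = -4 and s = -4/3.
Compare values at every candidate in [-5, 0]: P(-5) = -8/3,  P(-4) = -1,  P(-4/3) = -337/81,  P(0) = -1.
Hence the absolute minimum is -337/81 at s = -4/3.

-337/81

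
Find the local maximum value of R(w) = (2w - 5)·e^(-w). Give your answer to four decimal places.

0.0604

By the product rule, R'(w) = (-2w + 7)·e^(-w). Since e^(-w) > 0, the only critical point is w = 7/2.
R''(7/2) has the same sign as -2 < 0, so this is a local maximum.
R(7/2) = (2)·e^(-7/2) ≈ 0.0604.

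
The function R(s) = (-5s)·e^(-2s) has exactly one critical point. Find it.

1/2

Differentiating with the product rule gives R'(s) = (10s - 5)·e^(-2s). Since e^(-2s) > 0, the only critical point is s = 1/2.
R''(1/2) has the same sign as 10 > 0, so this is a local minimum.
R(1/2) = (-5/2)·e^(-1) ≈ -0.9197.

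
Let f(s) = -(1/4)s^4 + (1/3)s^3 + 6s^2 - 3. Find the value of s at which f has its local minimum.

Critical points: f'(s) = -s^3 + s^2 + 12s vanishes at s = -3, 0, 4.
Second-derivative test with f''(s) = -3s^2 + 2s + 12: f''(-3) = -21 < 0 ⇒ local maximum; f''(0) = 12 > 0 ⇒ local minimum; f''(4) = -28 < 0 ⇒ local maximum.
The local minimum is f(0) = -3.

0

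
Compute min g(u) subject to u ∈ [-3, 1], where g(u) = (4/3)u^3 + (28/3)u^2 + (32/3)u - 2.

-434/81

g'(u) = 4u^2 + (56/3)u + 32/3, whose only zero in [-3, 1] is u = -2/3.
Evaluating at the critical points and endpoints: g(-3) = 14; g(-2/3) = -434/81; g(1) = 58/3.
So the minimum is g(-2/3) = -434/81.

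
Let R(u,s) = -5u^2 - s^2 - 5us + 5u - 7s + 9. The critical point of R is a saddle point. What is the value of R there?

-80

∂R/∂u = -10u - 5s + 5 = 0 and ∂R/∂s = -5u - 2s - 7 = 0, so (u, s) = (-9, 19).
The Hessian has R_{uu} = -10, R_{ss} = -2, R_{us} = -5, giving D = -5 < 0, so the point is a saddle point.
R(-9, 19) = -80.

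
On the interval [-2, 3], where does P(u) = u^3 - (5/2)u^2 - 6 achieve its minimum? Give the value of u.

P'(u) = 3u^2 - 5u, which vanishes at u = 0 and u = 5/3.
Compare values at every candidate in [-2, 3]: P(-2) = -24; P(0) = -6; P(5/3) = -449/54; P(3) = -3/2.
The minimum over the interval is -24, attained at u = -2.

-2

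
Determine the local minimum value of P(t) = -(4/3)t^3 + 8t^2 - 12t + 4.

Critical points: P'(t) = -4t^2 + 16t - 12 vanishes at t = 1, 3.
P''(t) = -8t + 16. P''(1) = 8 > 0 ⇒ local minimum; P''(3) = -8 < 0 ⇒ local maximum.
Thus P has its local minimum at t = 1, with value -4/3.

-4/3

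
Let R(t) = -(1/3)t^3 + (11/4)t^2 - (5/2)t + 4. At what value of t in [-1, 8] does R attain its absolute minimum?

8

The derivative is -t^2 + (11/2)t - 5/2, which vanishes at t = 1/2 and t = 5.
Evaluating at the critical points and endpoints: R(-1) = 115/12,  R(1/2) = 163/48,  R(5) = 223/12,  R(8) = -32/3.
Hence the absolute minimum is -32/3 at t = 8.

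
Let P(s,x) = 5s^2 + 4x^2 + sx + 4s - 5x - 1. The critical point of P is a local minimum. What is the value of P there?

-288/79

∂P/∂s = 10s + x + 4 = 0 and ∂P/∂x = s + 8x - 5 = 0, so (s, x) = (-37/79, 54/79).
The Hessian has P_{ss} = 10, P_{xx} = 8, P_{sx} = 1, giving D = 79 > 0 with P_{ss} > 0, so the point is a local minimum.
P(-37/79, 54/79) = -288/79.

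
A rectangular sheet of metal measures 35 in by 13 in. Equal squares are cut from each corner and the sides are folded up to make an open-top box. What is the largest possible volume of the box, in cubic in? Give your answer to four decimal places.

609.6992

With cut size x, the volume is V(x) = x(35 − 2x)(13 − 2x) for 0 < x < 6.5.
V'(x) = 12x^2 − 192x + 455. Setting V'(x) = 0 gives x ≈ 2.8928 (the root in (0, 6.5)).
V''(x) = 24x − 192 is negative there, so this is the maximum; V ≈ 609.6992.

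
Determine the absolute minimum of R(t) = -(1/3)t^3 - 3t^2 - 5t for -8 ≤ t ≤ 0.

-25/3

The derivative is -t^2 - 6t - 5, which vanishes at t = -5 and t = -1.
Candidates: R(-8) = 56/3,  R(-5) = -25/3,  R(-1) = 7/3,  R(0) = 0.
So the minimum is R(-5) = -25/3.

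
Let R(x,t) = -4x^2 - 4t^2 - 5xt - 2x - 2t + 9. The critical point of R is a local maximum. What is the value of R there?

121/13

∂R/∂x = -8x - 5t - 2 = 0 and ∂R/∂t = -5x - 8t - 2 = 0, so (x, t) = (-2/13, -2/13).
The Hessian has R_{xx} = -8, R_{tt} = -8, R_{xt} = -5, giving D = 39 > 0 with R_{xx} < 0, so the point is a local maximum.
R(-2/13, -2/13) = 121/13.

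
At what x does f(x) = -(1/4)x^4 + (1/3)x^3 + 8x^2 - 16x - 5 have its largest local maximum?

-4

f'(x) = -x^3 + x^2 + 16x - 16 = 0 at x = -4, 1, 4.
f''(x) = -3x^2 + 2x + 16. f''(-4) = -40 < 0 ⇒ local maximum; f''(1) = 15 > 0 ⇒ local minimum; f''(4) = -24 < 0 ⇒ local maximum.
So the largest local maximum value is f(-4) = 305/3.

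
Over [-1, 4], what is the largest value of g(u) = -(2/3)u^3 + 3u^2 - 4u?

The derivative is -2u^2 + 6u - 4, which vanishes at u = 1 and u = 2.
Compare values at every candidate in [-1, 4]: g(-1) = 23/3, g(1) = -5/3, g(2) = -4/3, g(4) = -32/3.
So the maximum is g(-1) = 23/3.

23/3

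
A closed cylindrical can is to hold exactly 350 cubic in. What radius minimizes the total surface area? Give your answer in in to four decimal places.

3.8191

With radius r and height h, πr²h = 350 so h = 350/(πr²), and S(r) = 2πr² + 2πrh = 2πr² + 2·350/r.
S'(r) = 4πr − 2·350/r² = 0 ⇒ r³ = 350/(2π), so r ≈ 3.8191 and h = 2r ≈ 7.6382.
S''(r) = 4π + 4·350/r³ > 0, so this is the minimum; S ≈ 274.9328.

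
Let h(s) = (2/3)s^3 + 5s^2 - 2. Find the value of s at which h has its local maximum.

-5

Critical points: h'(s) = 2s^2 + 10s vanishes at s = -5, 0.
Since h''(s) = 4s + 10, we get h''(-5) = -10 < 0 ⇒ local maximum; h''(0) = 10 > 0 ⇒ local minimum.
Thus h has its local maximum at s = -5, with value 119/3.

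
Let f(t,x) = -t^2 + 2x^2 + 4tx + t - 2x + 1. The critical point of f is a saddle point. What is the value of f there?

∂f/∂t = -2t + 4x + 1 = 0 and ∂f/∂x = 4t + 4x - 2 = 0, so (t, x) = (1/2, 0).
The Hessian has f_{tt} = -2, f_{xx} = 4, f_{tx} = 4, giving D = -24 < 0, so the point is a saddle point.
f(1/2, 0) = 5/4.

5/4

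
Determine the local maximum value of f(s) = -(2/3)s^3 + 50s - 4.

488/3

Critical points: f'(s) = -2s^2 + 50 vanishes at s = -5, 5.
Second-derivative test with f''(s) = -4s: f''(-5) = 20 > 0 ⇒ local minimum; f''(5) = -20 < 0 ⇒ local maximum.
The local maximum is f(5) = 488/3.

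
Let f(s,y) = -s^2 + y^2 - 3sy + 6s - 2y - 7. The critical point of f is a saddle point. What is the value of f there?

-95/13

∂f/∂s = -2s - 3y + 6 = 0 and ∂f/∂y = -3s + 2y - 2 = 0, so (s, y) = (6/13, 22/13).
The Hessian has f_{ss} = -2, f_{yy} = 2, f_{sy} = -3, giving D = -13 < 0, so the point is a saddle point.
f(6/13, 22/13) = -95/13.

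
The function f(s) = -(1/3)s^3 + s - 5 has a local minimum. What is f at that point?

-17/3

Critical points: f'(s) = -s^2 + 1 vanishes at s = -1, 1.
Second-derivative test with f''(s) = -2s: f''(-1) = 2 > 0 ⇒ local minimum; f''(1) = -2 < 0 ⇒ local maximum.
So the local minimum value is f(-1) = -17/3.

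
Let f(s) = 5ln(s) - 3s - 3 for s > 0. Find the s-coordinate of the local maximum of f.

5/3

f'(s) = 5/s − 3 = 0 gives s = 5/3.
f''(s) = -5/s², which is negative for s > 0, so this is a local maximum.
f(5/3) = 5·ln(5/3) - 5 - 3 ≈ -5.4459.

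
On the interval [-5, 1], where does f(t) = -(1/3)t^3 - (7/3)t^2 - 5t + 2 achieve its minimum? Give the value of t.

Differentiating, f'(t) = -t^2 - (14/3)t - 5; which vanishes at t = -3 and t = -5/3.
Evaluating at the critical points and endpoints: f(-5) = 31/3; f(-3) = 5; f(-5/3) = 437/81; f(1) = -17/3.
So the minimum is f(1) = -17/3.

1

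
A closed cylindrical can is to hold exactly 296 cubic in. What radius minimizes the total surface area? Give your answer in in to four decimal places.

3.6116

With radius r and height h, πr²h = 296 so h = 296/(πr²), and S(r) = 2πr² + 2πrh = 2πr² + 2·296/r.
S'(r) = 4πr − 2·296/r² = 0 ⇒ r³ = 296/(2π), so r ≈ 3.6116 and h = 2r ≈ 7.2233.
S''(r) = 4π + 4·296/r³ > 0, so this is the minimum; S ≈ 245.8720.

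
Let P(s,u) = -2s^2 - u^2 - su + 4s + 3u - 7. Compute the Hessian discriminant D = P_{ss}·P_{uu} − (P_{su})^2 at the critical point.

7

∂P/∂s = -4s - u + 4 = 0 and ∂P/∂u = -s - 2u + 3 = 0, so (s, u) = (5/7, 8/7).
The Hessian has P_{ss} = -4, P_{uu} = -2, P_{su} = -1, giving D = 7 > 0 with P_{ss} < 0, so the point is a local maximum.
D = (-4)·(-2) − (-1)^2 = 7.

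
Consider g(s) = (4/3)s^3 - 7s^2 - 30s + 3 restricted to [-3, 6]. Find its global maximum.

111/4

Differentiating, g'(s) = 4s^2 - 14s - 30; which vanishes at s = -3/2 and s = 5.
Candidates: g(-3) = -6; g(-3/2) = 111/4; g(5) = -466/3; g(6) = -141.
So the maximum is g(-3/2) = 111/4.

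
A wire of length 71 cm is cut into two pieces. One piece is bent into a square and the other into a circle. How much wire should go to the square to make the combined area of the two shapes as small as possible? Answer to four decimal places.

Let x be the length used for the square. Square side x/4; circle radius (71−x)/(2π).
A(x) = (x/4)² + π·((71−x)/(2π))² = x²/16 + (71−x)²/(4π) for 0 ≤ x ≤ 71. A'(x) = x/8 − (71−x)/(2π) = 0 gives x = 4·71/(π+4) ≈ 39.7670.
A'' = 1/8 + 1/(2π) > 0, so this gives the minimum combined area; x ≈ 39.7670 cm to the square.

39.7670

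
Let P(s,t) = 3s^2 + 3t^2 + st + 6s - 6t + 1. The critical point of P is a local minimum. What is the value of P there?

-31/5

∂P/∂s = 6s + t + 6 = 0 and ∂P/∂t = s + 6t - 6 = 0, so (s, t) = (-6/5, 6/5).
The Hessian has P_{ss} = 6, P_{tt} = 6, P_{st} = 1, giving D = 35 > 0 with P_{ss} > 0, so the point is a local minimum.
P(-6/5, 6/5) = -31/5.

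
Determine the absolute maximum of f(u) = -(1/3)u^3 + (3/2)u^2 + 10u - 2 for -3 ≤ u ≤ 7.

f'(u) = -u^2 + 3u + 10, which vanishes at u = -2 and u = 5.
Compare values at every candidate in [-3, 7]: f(-3) = -19/2,  f(-2) = -40/3,  f(5) = 263/6,  f(7) = 163/6.
The maximum over the interval is 263/6, attained at u = 5.

263/6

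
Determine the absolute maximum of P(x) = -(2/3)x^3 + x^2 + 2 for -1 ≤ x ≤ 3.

11/3

The derivative is -2x^2 + 2x, which vanishes at x = 0 and x = 1.
Compare values at every candidate in [-1, 3]: P(-1) = 11/3,  P(0) = 2,  P(1) = 7/3,  P(3) = -7.
Hence the absolute maximum is 11/3 at x = -1.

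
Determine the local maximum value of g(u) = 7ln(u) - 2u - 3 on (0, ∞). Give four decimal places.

-1.2307

g'(u) = 7/u − 2 = 0 gives u = 7/2.
g''(u) = -7/u², which is negative for u > 0, so this is a local maximum.
g(7/2) = 7·ln(7/2) - 7 - 3 ≈ -1.2307.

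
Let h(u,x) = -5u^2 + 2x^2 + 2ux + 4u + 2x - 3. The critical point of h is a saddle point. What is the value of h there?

-34/11

∂h/∂u = -10u + 2x + 4 = 0 and ∂h/∂x = 2u + 4x + 2 = 0, so (u, x) = (3/11, -7/11).
The Hessian has h_{uu} = -10, h_{xx} = 4, h_{ux} = 2, giving D = -44 < 0, so the point is a saddle point.
h(3/11, -7/11) = -34/11.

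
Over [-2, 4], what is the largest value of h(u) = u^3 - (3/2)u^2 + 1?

h'(u) = 3u^2 - 3u, which vanishes at u = 0 and u = 1.
Candidates: h(-2) = -13; h(0) = 1; h(1) = 1/2; h(4) = 41.
The maximum over the interval is 41, attained at u = 4.

41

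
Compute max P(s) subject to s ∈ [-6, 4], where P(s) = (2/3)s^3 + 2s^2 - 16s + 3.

The derivative is 2s^2 + 4s - 16, which vanishes at s = -4 and s = 2.
Compare values at every candidate in [-6, 4]: P(-6) = 27,  P(-4) = 169/3,  P(2) = -47/3,  P(4) = 41/3.
Hence the absolute maximum is 169/3 at s = -4.

169/3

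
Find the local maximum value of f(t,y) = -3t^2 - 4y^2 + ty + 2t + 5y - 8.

∂f/∂t = -6t + y + 2 = 0 and ∂f/∂y = t - 8y + 5 = 0, so (t, y) = (21/47, 32/47).
The Hessian has f_{tt} = -6, f_{yy} = -8, f_{ty} = 1, giving D = 47 > 0 with f_{tt} < 0, so the point is a local maximum.
f(21/47, 32/47) = -275/47.

-275/47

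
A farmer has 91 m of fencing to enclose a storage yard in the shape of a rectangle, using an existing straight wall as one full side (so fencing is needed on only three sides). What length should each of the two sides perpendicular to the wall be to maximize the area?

91/4

Let the sides perpendicular to the wall have length x and the parallel side y, so 2x + y = 91 and the area is A = xy = x(91 − 2x).
A'(x) = 91 − 4x = 0 gives x = 91/4, and A''(x) = −4 < 0 confirms a maximum.
Then y = 91 − 2·91/4 = 91/2 and A = 8281/8.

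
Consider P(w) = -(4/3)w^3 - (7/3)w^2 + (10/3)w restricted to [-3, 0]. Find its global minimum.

Differentiating, P'(w) = -4w^2 - (14/3)w + 10/3; whose only zero in [-3, 0] is w = -5/3.
Evaluating at the critical points and endpoints: P(-3) = 5,  P(-5/3) = -475/81,  P(0) = 0.
The minimum over the interval is -475/81, attained at w = -5/3.

-475/81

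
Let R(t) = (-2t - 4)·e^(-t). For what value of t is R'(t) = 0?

-1

Differentiating with the product rule gives R'(t) = (2t + 2)·e^(-t). Since e^(-t) > 0, the only critical point is t = -1.
R''(-1) has the same sign as 2 > 0, so this is a local minimum.
R(-1) = (-2)·e^(1) ≈ -5.4366.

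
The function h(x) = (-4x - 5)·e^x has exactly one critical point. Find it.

-9/4

Differentiating with the product rule gives h'(x) = (-4x - 9)·e^x. Since e^x > 0, the only critical point is x = -9/4.
h''(-9/4) has the same sign as -4 < 0, so this is a local maximum.
h(-9/4) = (4)·e^(-9/4) ≈ 0.4216.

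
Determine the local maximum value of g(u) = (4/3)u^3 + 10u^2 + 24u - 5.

-23

g'(u) = 4u^2 + 20u + 24 = 0 at u = -3, -2.
Second-derivative test with g''(u) = 8u + 20: g''(-3) = -4 < 0 ⇒ local maximum; g''(-2) = 4 > 0 ⇒ local minimum.
Thus g has its local maximum at u = -3, with value -23.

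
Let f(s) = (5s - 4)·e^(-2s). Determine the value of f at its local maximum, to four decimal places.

0.1857

By the product rule, f'(s) = (-10s + 13)·e^(-2s). Since e^(-2s) > 0, the only critical point is s = 13/10.
f''(13/10) has the same sign as -10 < 0, so this is a local maximum.
f(13/10) = (5/2)·e^(-13/5) ≈ 0.1857.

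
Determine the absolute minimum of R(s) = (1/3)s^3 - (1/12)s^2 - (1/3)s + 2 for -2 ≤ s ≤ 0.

Differentiating, R'(s) = s^2 - (1/6)s - 1/3; whose only zero in [-2, 0] is s = -1/2.
Evaluating at the critical points and endpoints: R(-2) = -1/3; R(-1/2) = 101/48; R(0) = 2.
Hence the absolute minimum is -1/3 at s = -2.

-1/3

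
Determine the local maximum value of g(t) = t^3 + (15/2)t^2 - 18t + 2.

164

Critical points: g'(t) = 3t^2 + 15t - 18 vanishes at t = -6, 1.
Second-derivative test with g''(t) = 6t + 15: g''(-6) = -21 < 0 ⇒ local maximum; g''(1) = 21 > 0 ⇒ local minimum.
So the local maximum value is g(-6) = 164.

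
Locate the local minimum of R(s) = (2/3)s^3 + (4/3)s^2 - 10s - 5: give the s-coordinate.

5/3

R'(s) = 2s^2 + (8/3)s - 10. Setting R'(s) = 0 gives s ∈ {-3, 5/3}.
R''(s) = 4s + 8/3. R''(-3) = -28/3 < 0 ⇒ local maximum; R''(5/3) = 28/3 > 0 ⇒ local minimum.
Thus R has its local minimum at s = 5/3, with value -1205/81.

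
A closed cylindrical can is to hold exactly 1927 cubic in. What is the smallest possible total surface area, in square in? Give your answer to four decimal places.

857.2399

With radius r and height h, πr²h = 1927 so h = 1927/(πr²), and S(r) = 2πr² + 2πrh = 2πr² + 2·1927/r.
S'(r) = 4πr − 2·1927/r² = 0 ⇒ r³ = 1927/(2π), so r ≈ 6.7437 and h = 2r ≈ 13.4875.
S''(r) = 4π + 4·1927/r³ > 0, so this is the minimum; S ≈ 857.2399.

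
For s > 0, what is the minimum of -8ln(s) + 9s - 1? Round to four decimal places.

7.9423

R'(s) = -8/s + 9 = 0 gives s = 8/9.
R''(s) = 8/s², which is positive for s > 0, so this is a local minimum.
R(8/9) = -8·ln(8/9) + 8 - 1 ≈ 7.9423.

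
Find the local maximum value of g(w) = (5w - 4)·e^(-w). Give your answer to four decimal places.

g'(w) = 5·e^(-w) + (5w - 4)·(-1)·e^(-w) = (-5w + 9)·e^(-w). Since e^(-w) > 0, the only critical point is w = 9/5.
g''(9/5) has the same sign as -5 < 0, so this is a local maximum.
g(9/5) = (5)·e^(-9/5) ≈ 0.8265.

0.8265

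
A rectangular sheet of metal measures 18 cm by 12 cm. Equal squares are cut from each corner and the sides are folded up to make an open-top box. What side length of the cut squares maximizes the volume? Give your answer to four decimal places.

With cut size x, the volume is V(x) = x(18 − 2x)(12 − 2x) for 0 < x < 6.
V'(x) = 12x^2 − 120x + 216. Setting V'(x) = 0 gives x ≈ 2.3542 (the root in (0, 6)).
V''(x) = 24x − 120 is negative there, so this is the maximum; V ≈ 228.1621.

2.3542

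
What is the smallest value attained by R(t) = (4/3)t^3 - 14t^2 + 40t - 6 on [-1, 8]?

The derivative is 4t^2 - 28t + 40, which vanishes at t = 2 and t = 5.
Evaluating at the critical points and endpoints: R(-1) = -184/3, R(2) = 86/3, R(5) = 32/3, R(8) = 302/3.
The minimum over the interval is -184/3, attained at t = -1.

-184/3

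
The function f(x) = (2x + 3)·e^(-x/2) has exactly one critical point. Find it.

Differentiating with the product rule gives f'(x) = (-x + 1/2)·e^(-x/2). Since e^(-x/2) > 0, the only critical point is x = 1/2.
f''(1/2) has the same sign as -1 < 0, so this is a local maximum.
f(1/2) = (4)·e^(-1/4) ≈ 3.1152.

1/2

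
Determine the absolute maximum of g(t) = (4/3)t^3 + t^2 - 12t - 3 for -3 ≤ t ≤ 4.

g'(t) = 4t^2 + 2t - 12, which vanishes at t = -2 and t = 3/2.
Compare values at every candidate in [-3, 4]: g(-3) = 6, g(-2) = 43/3, g(3/2) = -57/4, g(4) = 151/3.
So the maximum is g(4) = 151/3.

151/3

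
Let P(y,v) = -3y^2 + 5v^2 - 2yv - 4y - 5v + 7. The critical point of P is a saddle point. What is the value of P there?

493/64

∂P/∂y = -6y - 2v - 4 = 0 and ∂P/∂v = -2y + 10v - 5 = 0, so (y, v) = (-25/32, 11/32).
The Hessian has P_{yy} = -6, P_{vv} = 10, P_{yv} = -2, giving D = -64 < 0, so the point is a saddle point.
P(-25/32, 11/32) = 493/64.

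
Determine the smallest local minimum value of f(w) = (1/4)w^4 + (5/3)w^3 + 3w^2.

0

f'(w) = w^3 + 5w^2 + 6w = 0 at w = -3, -2, 0.
Since f''(w) = 3w^2 + 10w + 6, we get f''(-3) = 3 > 0 ⇒ local minimum; f''(-2) = -2 < 0 ⇒ local maximum; f''(0) = 6 > 0 ⇒ local minimum.
So the smallest local minimum value is f(0) = 0.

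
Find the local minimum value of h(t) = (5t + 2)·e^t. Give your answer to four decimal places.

-1.2330

h'(t) = 5·e^t + (5t + 2)·1·e^t = (5t + 7)·e^t. Since e^t > 0, the only critical point is t = -7/5.
h''(-7/5) has the same sign as 5 > 0, so this is a local minimum.
h(-7/5) = (-5)·e^(-7/5) ≈ -1.2330.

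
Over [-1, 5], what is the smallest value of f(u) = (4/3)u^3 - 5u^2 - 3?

f'(u) = 4u^2 - 10u, which vanishes at u = 0 and u = 5/2.
Candidates: f(-1) = -28/3,  f(0) = -3,  f(5/2) = -161/12,  f(5) = 116/3.
Hence the absolute minimum is -161/12 at u = 5/2.

-161/12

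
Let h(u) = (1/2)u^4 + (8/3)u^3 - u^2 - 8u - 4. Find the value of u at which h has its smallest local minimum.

h'(u) = 2u^3 + 8u^2 - 2u - 8 = 0 at u = -4, -1, 1.
Since h''(u) = 6u^2 + 16u - 2, we get h''(-4) = 30 > 0 ⇒ local minimum; h''(-1) = -12 < 0 ⇒ local maximum; h''(1) = 20 > 0 ⇒ local minimum.
The smallest local minimum is h(-4) = -92/3.

-4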